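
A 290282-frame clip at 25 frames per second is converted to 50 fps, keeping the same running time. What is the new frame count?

580564 frames

Frames at target rate = 290282 × (50) / (25) = 580564.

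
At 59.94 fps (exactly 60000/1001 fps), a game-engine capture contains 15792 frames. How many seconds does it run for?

263.4632 seconds

Running time = 15792 / (60000/1001) = 263.4632 s.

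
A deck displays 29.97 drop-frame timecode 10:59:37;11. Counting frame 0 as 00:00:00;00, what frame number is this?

As if non-drop at 30 labels/s: (10 × 3600 + 59 × 60 + 37) × 30 + 11 = 1187321.
Minute boundaries passed: 659; those not divisible by 10: 659 − 65 = 594; dropped labels = 2 × 594 = 1188.
Actual frame index = 1187321 − 1188 = 1186133.

1186133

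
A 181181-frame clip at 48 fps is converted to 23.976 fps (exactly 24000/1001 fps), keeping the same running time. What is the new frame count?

90500 frames

Target frames = source frames × (target rate / source rate) = 181181 × (24000/1001)/(48) = 181181 × 500/1001 = 90500.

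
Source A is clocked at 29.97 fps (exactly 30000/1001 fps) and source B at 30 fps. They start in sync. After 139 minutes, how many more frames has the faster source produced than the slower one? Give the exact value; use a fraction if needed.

250200/1001 frames

139 min = 8340 s.
A emits 30000/1001 × 8340 = 250200000/1001 frames; B emits 30 × 8340 = 250200.
Difference = 250200/1001 frames (≈ 249.9500); B is ahead of A.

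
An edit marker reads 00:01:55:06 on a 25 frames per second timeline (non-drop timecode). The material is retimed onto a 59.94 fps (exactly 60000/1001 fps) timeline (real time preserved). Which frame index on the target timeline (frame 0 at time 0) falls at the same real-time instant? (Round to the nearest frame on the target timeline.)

Source frame index: (0×3600 + 1×60 + 55) × 25 + 6 = 2881.
Real time: 2881 / (25) = 2881/25 s.
Target frame: (2881/25) × (60000/1001) = 6914400/1001 ≈ 6907.493 → 6907.

frame 6907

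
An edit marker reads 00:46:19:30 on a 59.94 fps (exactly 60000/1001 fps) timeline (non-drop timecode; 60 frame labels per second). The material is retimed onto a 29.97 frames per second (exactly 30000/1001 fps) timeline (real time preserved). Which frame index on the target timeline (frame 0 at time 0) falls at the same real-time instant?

Source frame index: (0×3600 + 46×60 + 19) × 60 + 30 = 166770.
Real time: 166770 / (60000/1001) = 5564559/2000 s.
Target frame: (5564559/2000) × (30000/1001) = 83385.

frame 83385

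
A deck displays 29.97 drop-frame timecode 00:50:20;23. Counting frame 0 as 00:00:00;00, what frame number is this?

90533

Complete 10-minute blocks: 5, each 17982 frames → 89910.
Remaining 0 whole minutes in the current block: 0 frames.
Within the current minute: 20 × 30 + 23 = 623. Total = 89910 + 0 + 623 = 90533.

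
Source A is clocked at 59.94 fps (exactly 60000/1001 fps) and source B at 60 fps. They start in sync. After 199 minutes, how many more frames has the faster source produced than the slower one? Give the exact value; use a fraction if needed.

716400/1001 frames

199 min = 11940 s.
A emits 60000/1001 × 11940 = 716400000/1001 frames; B emits 60 × 11940 = 716400.
Difference = 716400/1001 frames (≈ 715.6843); B is ahead of A.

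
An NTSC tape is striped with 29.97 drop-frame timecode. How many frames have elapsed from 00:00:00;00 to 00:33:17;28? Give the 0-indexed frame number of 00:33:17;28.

59878

As if non-drop at 30 labels/s: (0 × 3600 + 33 × 60 + 17) × 30 + 28 = 59938.
Minute boundaries passed: 33; those not divisible by 10: 33 − 3 = 30; dropped labels = 2 × 30 = 60.
Actual frame index = 59938 − 60 = 59878.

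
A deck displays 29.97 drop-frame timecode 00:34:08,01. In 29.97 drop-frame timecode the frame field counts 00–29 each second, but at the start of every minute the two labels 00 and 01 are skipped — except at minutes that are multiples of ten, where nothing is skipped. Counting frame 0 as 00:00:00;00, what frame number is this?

As if non-drop at 30 labels/s: (0 × 3600 + 34 × 60 + 8) × 30 + 1 = 61441.
Minute boundaries passed: 34; those not divisible by 10: 34 − 3 = 31; dropped labels = 2 × 31 = 62.
Actual frame index = 61441 − 62 = 61379.

61379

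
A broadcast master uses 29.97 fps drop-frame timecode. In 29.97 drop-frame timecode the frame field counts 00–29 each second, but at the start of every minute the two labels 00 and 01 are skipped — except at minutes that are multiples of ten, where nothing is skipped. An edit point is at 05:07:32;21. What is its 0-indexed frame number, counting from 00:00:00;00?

553027

Complete 10-minute blocks: 30, each 17982 frames → 539460.
Remaining 7 whole minutes in the current block: 1800 + 6 × 1798 = 12588 frames.
Within the current minute: 32 × 30 + 21 − 2 = 979 (labels ;00/;01 skipped at this minute). Total = 539460 + 12588 + 979 = 553027.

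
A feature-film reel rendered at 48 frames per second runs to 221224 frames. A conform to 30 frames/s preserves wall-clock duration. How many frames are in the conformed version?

Target frames = source frames × (target rate / source rate) = 221224 × (30)/(48) = 221224 × 5/8 = 138265.

138265 frames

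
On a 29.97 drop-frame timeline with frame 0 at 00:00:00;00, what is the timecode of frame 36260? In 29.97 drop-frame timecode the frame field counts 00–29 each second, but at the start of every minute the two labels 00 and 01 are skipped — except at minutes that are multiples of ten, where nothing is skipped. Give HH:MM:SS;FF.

Each 10-minute DF block holds 10 × 60 × 30 − 9 × 2 = 17982 frames. 36260 ÷ 17982 → 2 full blocks, remainder 296.
Within the partial block the first minute is 1800 frames and each further minute 1798, so 0 further minute boundaries passed. Total skipped labels = 18 × 2 + 2 × 0 = 36.
Non-drop label index = 36260 + 36 = 36296; at 30 labels/s that is 00:20:09:26, i.e. DF 00:20:09;26.

00:20:09;26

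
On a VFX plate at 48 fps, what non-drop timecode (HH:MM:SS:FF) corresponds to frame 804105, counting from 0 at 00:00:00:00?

804105 ÷ 48 = 16752 full seconds, remainder 9 frames.
16752 s = 4 h 39 min 12 s.
Timecode: 04:39:12:09.

04:39:12:09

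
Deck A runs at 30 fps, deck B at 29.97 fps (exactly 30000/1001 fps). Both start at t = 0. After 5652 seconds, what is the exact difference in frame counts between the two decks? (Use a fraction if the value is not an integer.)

A emits 30 × 5652 = 169560 frames; B emits 30000/1001 × 5652 = 169560000/1001.
Difference = 169560/1001 frames (≈ 169.3906); B is behind A.

169560/1001 frames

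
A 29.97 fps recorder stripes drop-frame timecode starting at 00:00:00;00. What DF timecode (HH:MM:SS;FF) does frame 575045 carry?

05:19:47;11

Ten DF minutes hold 17982 frames, so frame 575045 lies in block 31 (frames 557442–575423) with 17603 frames into that block.
The block's first minute is 1800 frames and the rest 1798 each; 17603 frames reaches minute 9, so 31 × 18 + 9 × 2 = 576 labels have been skipped so far.
Adding those back, label number 575045 + 576 = 575621 at 30 labels/s is 19187 s + 11 f = 5 h 19 min 47 s frame 11, i.e. 05:19:47;11.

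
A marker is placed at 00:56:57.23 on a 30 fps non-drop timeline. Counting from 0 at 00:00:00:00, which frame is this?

frame 102533

Total seconds to the label: (0 × 3600 + 56 × 60 + 57) = 3417.
Frame index = 3417 × 30 + 23 = 102533.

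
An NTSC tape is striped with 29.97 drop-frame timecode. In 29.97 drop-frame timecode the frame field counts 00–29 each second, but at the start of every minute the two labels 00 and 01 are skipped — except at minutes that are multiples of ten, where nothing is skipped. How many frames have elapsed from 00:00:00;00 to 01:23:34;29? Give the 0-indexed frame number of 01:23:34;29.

150299

Complete 10-minute blocks: 8, each 17982 frames → 143856.
Remaining 3 whole minutes in the current block: 1800 + 2 × 1798 = 5396 frames.
Within the current minute: 34 × 30 + 29 − 2 = 1047 (labels ;00/;01 skipped at this minute). Total = 143856 + 5396 + 1047 = 150299.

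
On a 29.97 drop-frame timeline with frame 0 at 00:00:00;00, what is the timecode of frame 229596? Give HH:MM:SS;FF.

02:07:40;26

Ten DF minutes hold 17982 frames, so frame 229596 lies in block 12 (frames 215784–233765) with 13812 frames into that block.
The block's first minute is 1800 frames and the rest 1798 each; 13812 frames reaches minute 7, so 12 × 18 + 7 × 2 = 230 labels have been skipped so far.
Adding those back, label number 229596 + 230 = 229826 at 30 labels/s is 7660 s + 26 f = 2 h 7 min 40 s frame 26, i.e. 02:07:40;26.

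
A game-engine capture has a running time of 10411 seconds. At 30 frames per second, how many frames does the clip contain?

312330 frames

Frames = 10411 × 30 = 312330.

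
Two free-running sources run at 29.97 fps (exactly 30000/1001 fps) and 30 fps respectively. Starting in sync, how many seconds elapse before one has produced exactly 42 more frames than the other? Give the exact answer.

The gap grows by |30 − 30000/1001| = 30/1001 frames per second.
Time for a 42-frame gap: 42 ÷ (30/1001) = 1401.4 s.

1401.4 seconds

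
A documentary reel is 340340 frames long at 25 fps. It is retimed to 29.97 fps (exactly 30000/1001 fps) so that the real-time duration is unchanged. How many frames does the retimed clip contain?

408000 frames

Target frames = source frames × (target rate / source rate) = 340340 × (30000/1001)/(25) = 340340 × 1200/1001 = 408000.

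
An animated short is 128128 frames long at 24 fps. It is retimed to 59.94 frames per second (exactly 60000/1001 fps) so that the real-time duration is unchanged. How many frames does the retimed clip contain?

320000 frames

Target frames = source frames × (target rate / source rate) = 128128 × (60000/1001)/(24) = 128128 × 2500/1001 = 320000.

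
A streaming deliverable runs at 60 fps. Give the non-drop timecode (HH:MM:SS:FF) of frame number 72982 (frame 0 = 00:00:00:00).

00:20:16:22

72982 ÷ 60 = 1216 full seconds, remainder 22 frames.
1216 s = 0 h 20 min 16 s.
Timecode: 00:20:16:22.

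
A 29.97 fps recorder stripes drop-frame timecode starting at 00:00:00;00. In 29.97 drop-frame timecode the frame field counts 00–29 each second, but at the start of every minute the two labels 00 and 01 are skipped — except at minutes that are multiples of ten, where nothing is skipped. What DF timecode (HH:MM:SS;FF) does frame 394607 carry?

03:39:26;23

Each 10-minute DF block holds 10 × 60 × 30 − 9 × 2 = 17982 frames. 394607 ÷ 17982 → 21 full blocks, remainder 16985.
Within the partial block the first minute is 1800 frames and each further minute 1798, so 9 further minute boundaries passed. Total skipped labels = 18 × 21 + 2 × 9 = 396.
Non-drop label index = 394607 + 396 = 395003; at 30 labels/s that is 03:39:26:23, i.e. DF 03:39:26;23.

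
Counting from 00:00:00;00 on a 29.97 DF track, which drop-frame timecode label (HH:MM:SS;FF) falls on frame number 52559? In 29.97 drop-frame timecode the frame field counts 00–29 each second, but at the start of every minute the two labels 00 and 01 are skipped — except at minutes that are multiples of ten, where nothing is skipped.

00:29:13;23

Ten DF minutes hold 17982 frames, so frame 52559 lies in block 2 (frames 35964–53945) with 16595 frames into that block.
The block's first minute is 1800 frames and the rest 1798 each; 16595 frames reaches minute 9, so 2 × 18 + 9 × 2 = 54 labels have been skipped so far.
Adding those back, label number 52559 + 54 = 52613 at 30 labels/s is 1753 s + 23 f = 0 h 29 min 13 s frame 23, i.e. 00:29:13;23.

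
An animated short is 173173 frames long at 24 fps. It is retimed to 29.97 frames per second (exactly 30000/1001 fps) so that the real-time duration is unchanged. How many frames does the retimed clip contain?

216250 frames

Target frames = source frames × (target rate / source rate) = 173173 × (30000/1001)/(24) = 173173 × 1250/1001 = 216250.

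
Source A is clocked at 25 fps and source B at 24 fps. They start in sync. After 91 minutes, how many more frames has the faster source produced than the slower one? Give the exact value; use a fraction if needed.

91 min = 5460 s.
A emits 25 × 5460 = 136500 frames; B emits 24 × 5460 = 131040.
Difference = 5460 frames; B is behind A.

5460 frames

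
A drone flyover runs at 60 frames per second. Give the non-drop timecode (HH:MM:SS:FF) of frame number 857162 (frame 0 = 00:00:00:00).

03:58:06:02

857162 ÷ 60 = 14286 full seconds, remainder 2 frames.
14286 s = 3 h 58 min 6 s.
Timecode: 03:58:06:02.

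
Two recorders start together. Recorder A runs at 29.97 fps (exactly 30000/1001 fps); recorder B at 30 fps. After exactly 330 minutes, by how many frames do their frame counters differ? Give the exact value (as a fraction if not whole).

54000/91 frames

330 min = 19800 s.
A emits 30000/1001 × 19800 = 54000000/91 frames; B emits 30 × 19800 = 594000.
Difference = 54000/91 frames (≈ 593.4066); B is ahead of A.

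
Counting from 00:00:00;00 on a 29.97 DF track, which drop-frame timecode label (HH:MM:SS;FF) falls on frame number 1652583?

15:19:01;09

Ten DF minutes hold 17982 frames, so frame 1652583 lies in block 91 (frames 1636362–1654343) with 16221 frames into that block.
The block's first minute is 1800 frames and the rest 1798 each; 16221 frames reaches minute 9, so 91 × 18 + 9 × 2 = 1656 labels have been skipped so far.
Adding those back, label number 1652583 + 1656 = 1654239 at 30 labels/s is 55141 s + 9 f = 15 h 19 min 1 s frame 9, i.e. 15:19:01;09.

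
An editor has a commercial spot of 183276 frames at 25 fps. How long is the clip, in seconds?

7331.04 seconds

Running time = 183276 / (25) = 7331.04 s.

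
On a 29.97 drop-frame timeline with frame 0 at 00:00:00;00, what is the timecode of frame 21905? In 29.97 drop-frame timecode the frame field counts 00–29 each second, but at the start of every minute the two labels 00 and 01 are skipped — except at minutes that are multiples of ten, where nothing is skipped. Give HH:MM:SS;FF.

00:12:10;27

Ten DF minutes hold 17982 frames, so frame 21905 lies in block 1 (frames 17982–35963) with 3923 frames into that block.
The block's first minute is 1800 frames and the rest 1798 each; 3923 frames reaches minute 2, so 1 × 18 + 2 × 2 = 22 labels have been skipped so far.
Adding those back, label number 21905 + 22 = 21927 at 30 labels/s is 730 s + 27 f = 0 h 12 min 10 s frame 27, i.e. 00:12:10;27.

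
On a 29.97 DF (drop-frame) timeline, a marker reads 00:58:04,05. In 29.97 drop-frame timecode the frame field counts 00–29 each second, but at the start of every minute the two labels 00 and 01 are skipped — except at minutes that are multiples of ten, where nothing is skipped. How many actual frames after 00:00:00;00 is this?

As if non-drop at 30 labels/s: (0 × 3600 + 58 × 60 + 4) × 30 + 5 = 104525.
Minute boundaries passed: 58; those not divisible by 10: 58 − 5 = 53; dropped labels = 2 × 53 = 106.
Actual frame index = 104525 − 106 = 104419.

104419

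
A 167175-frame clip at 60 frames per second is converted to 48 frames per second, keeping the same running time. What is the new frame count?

Target frames = source frames × (target rate / source rate) = 167175 × (48)/(60) = 167175 × 4/5 = 133740.

133740 frames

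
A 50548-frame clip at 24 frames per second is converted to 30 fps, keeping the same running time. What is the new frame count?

63185 frames

Target frames = source frames × (target rate / source rate) = 50548 × (30)/(24) = 50548 × 5/4 = 63185.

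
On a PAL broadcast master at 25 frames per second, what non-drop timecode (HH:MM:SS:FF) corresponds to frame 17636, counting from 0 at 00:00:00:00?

00:11:45:11

17636 ÷ 25 = 705 full seconds, remainder 11 frames.
705 s = 0 h 11 min 45 s.
Timecode: 00:11:45:11.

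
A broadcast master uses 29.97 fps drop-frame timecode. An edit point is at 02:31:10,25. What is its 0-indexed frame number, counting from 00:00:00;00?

271853

Complete 10-minute blocks: 15, each 17982 frames → 269730.
Remaining 1 whole minute in the current block: 1800 + 0 × 1798 = 1800 frames.
Within the current minute: 10 × 30 + 25 − 2 = 323 (labels ;00/;01 skipped at this minute). Total = 269730 + 1800 + 323 = 271853.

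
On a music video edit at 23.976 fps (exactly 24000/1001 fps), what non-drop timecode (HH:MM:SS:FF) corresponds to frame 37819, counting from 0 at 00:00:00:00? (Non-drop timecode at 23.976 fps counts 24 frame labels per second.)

37819 ÷ 24 = 1575 full seconds, remainder 19 frames.
1575 s = 0 h 26 min 15 s.
Timecode: 00:26:15:19.

00:26:15:19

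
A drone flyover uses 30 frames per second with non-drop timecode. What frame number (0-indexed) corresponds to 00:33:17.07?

frame 59917

Total seconds to the label: (0 × 3600 + 33 × 60 + 17) = 1997.
Frame index = 1997 × 30 + 7 = 59917.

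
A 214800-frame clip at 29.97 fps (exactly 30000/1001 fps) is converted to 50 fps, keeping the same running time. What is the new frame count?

358358 frames

Target frames = source frames × (target rate / source rate) = 214800 × (50)/(30000/1001) = 214800 × 1001/600 = 358358.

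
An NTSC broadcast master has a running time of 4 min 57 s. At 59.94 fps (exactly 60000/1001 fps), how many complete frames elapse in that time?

4 min 57 s = 297 s.
Frames = 297 × 60000/1001 = 1620000/91 ≈ 17802.1978.
Complete frames: 17802.

17802 frames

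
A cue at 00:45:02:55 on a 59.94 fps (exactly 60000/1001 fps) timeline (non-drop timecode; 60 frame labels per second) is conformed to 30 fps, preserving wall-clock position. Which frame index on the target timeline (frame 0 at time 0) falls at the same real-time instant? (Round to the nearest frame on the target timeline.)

frame 81169

Source frame index: (0×3600 + 45×60 + 2) × 60 + 55 = 162175.
Real time: 162175 / (60000/1001) = 6493487/2400 s.
Target frame: (6493487/2400) × (30) = 6493487/80 ≈ 81168.587 → 81169.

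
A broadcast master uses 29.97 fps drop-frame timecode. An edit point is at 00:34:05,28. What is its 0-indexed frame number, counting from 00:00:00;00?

61316

As if non-drop at 30 labels/s: (0 × 3600 + 34 × 60 + 5) × 30 + 28 = 61378.
Minute boundaries passed: 34; those not divisible by 10: 34 − 3 = 31; dropped labels = 2 × 31 = 62.
Actual frame index = 61378 − 62 = 61316.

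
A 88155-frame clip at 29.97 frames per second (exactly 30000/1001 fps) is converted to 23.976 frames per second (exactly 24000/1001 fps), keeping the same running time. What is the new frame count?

70524 frames

Target frames = source frames × (target rate / source rate) = 88155 × (24000/1001)/(30000/1001) = 88155 × 4/5 = 70524.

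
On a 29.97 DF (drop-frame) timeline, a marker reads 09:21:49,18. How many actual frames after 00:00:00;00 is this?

1010278

As if non-drop at 30 labels/s: (9 × 3600 + 21 × 60 + 49) × 30 + 18 = 1011288.
Minute boundaries passed: 561; those not divisible by 10: 561 − 56 = 505; dropped labels = 2 × 505 = 1010.
Actual frame index = 1011288 − 1010 = 1010278.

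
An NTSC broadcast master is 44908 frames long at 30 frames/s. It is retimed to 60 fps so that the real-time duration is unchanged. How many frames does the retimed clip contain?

89816 frames

Target frames = source frames × (target rate / source rate) = 44908 × (60)/(30) = 44908 × 2 = 89816.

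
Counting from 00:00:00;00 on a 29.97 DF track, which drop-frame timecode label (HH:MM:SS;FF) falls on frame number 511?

Each 10-minute DF block holds 10 × 60 × 30 − 9 × 2 = 17982 frames. 511 ÷ 17982 → 0 full blocks, remainder 511.
Within the partial block the first minute is 1800 frames and each further minute 1798, so 0 further minute boundaries passed. Total skipped labels = 18 × 0 + 2 × 0 = 0.
Non-drop label index = 511 + 0 = 511; at 30 labels/s that is 00:00:17:01, i.e. DF 00:00:17;01.

00:00:17;01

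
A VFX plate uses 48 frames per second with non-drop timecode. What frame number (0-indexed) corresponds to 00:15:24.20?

Total seconds to the label: (0 × 3600 + 15 × 60 + 24) = 924.
Frame index = 924 × 48 + 20 = 44372.

frame 44372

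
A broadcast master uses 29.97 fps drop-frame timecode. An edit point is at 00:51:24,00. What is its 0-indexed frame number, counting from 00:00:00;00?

Complete 10-minute blocks: 5, each 17982 frames → 89910.
Remaining 1 whole minute in the current block: 1800 + 0 × 1798 = 1800 frames.
Within the current minute: 24 × 30 + 0 − 2 = 718 (labels ;00/;01 skipped at this minute). Total = 89910 + 1800 + 718 = 92428.

92428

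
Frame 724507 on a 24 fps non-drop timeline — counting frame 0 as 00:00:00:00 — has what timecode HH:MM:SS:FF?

08:23:07:19

724507 ÷ 24 = 30187 full seconds, remainder 19 frames.
30187 s = 8 h 23 min 7 s.
Timecode: 08:23:07:19.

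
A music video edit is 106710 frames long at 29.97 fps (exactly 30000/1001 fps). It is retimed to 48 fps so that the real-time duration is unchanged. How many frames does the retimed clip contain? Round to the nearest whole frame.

170907 frames

Frames at target rate = 106710 × (48) / (30000/1001) = 21363342/125 ≈ 170906.736.
Nearest whole frame: 170907.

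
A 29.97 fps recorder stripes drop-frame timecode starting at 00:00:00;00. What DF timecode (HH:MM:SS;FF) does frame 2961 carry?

Ten DF minutes hold 17982 frames, so frame 2961 lies in block 0 (frames 0–17981) with 2961 frames into that block.
The block's first minute is 1800 frames and the rest 1798 each; 2961 frames reaches minute 1, so 0 × 18 + 1 × 2 = 2 labels have been skipped so far.
Adding those back, label number 2961 + 2 = 2963 at 30 labels/s is 98 s + 23 f = 0 h 1 min 38 s frame 23, i.e. 00:01:38;23.

00:01:38;23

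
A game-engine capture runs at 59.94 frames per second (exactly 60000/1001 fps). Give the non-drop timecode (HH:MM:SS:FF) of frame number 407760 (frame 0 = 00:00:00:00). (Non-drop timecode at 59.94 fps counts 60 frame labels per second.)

407760 ÷ 60 = 6796 full seconds, remainder 0 frames.
6796 s = 1 h 53 min 16 s.
Timecode: 01:53:16:00.

01:53:16:00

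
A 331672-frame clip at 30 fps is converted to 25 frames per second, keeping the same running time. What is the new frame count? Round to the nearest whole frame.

276393 frames

Frames at target rate = 331672 × (25) / (30) = 829180/3 ≈ 276393.333.
Nearest whole frame: 276393.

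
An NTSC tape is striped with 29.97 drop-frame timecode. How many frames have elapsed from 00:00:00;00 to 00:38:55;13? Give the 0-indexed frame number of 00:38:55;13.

69993

Complete 10-minute blocks: 3, each 17982 frames → 53946.
Remaining 8 whole minutes in the current block: 1800 + 7 × 1798 = 14386 frames.
Within the current minute: 55 × 30 + 13 − 2 = 1661 (labels ;00/;01 skipped at this minute). Total = 53946 + 14386 + 1661 = 69993.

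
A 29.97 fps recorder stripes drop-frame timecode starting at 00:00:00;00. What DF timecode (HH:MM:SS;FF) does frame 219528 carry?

02:02:04;28

Ten DF minutes hold 17982 frames, so frame 219528 lies in block 12 (frames 215784–233765) with 3744 frames into that block.
The block's first minute is 1800 frames and the rest 1798 each; 3744 frames reaches minute 2, so 12 × 18 + 2 × 2 = 220 labels have been skipped so far.
Adding those back, label number 219528 + 220 = 219748 at 30 labels/s is 7324 s + 28 f = 2 h 2 min 4 s frame 28, i.e. 02:02:04;28.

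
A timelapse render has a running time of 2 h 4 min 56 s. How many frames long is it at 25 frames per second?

187400 frames

2 h 4 min 56 s = 7496 s.
Frames = 7496 × 25 = 187400.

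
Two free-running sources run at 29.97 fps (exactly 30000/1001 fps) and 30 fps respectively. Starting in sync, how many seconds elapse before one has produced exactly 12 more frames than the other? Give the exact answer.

The gap grows by |30 − 30000/1001| = 30/1001 frames per second.
Time for a 12-frame gap: 12 ÷ (30/1001) = 400.4 s.

400.4 seconds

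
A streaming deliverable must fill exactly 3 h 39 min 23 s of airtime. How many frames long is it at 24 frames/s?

315912 frames

3 h 39 min 23 s = 13163 s.
Frames = 13163 × 24 = 315912.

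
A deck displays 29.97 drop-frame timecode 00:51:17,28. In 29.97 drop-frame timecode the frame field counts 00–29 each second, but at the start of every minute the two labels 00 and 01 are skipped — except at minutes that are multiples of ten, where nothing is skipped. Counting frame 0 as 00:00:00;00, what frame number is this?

92246

As if non-drop at 30 labels/s: (0 × 3600 + 51 × 60 + 17) × 30 + 28 = 92338.
Minute boundaries passed: 51; those not divisible by 10: 51 − 5 = 46; dropped labels = 2 × 46 = 92.
Actual frame index = 92338 − 92 = 92246.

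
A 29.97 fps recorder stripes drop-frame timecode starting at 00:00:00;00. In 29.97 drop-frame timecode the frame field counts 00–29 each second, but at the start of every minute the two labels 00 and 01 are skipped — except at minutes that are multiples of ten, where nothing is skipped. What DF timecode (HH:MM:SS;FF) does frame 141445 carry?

Each 10-minute DF block holds 10 × 60 × 30 − 9 × 2 = 17982 frames. 141445 ÷ 17982 → 7 full blocks, remainder 15571.
Within the partial block the first minute is 1800 frames and each further minute 1798, so 8 further minute boundaries passed. Total skipped labels = 18 × 7 + 2 × 8 = 142.
Non-drop label index = 141445 + 142 = 141587; at 30 labels/s that is 01:18:39:17, i.e. DF 01:18:39;17.

01:18:39;17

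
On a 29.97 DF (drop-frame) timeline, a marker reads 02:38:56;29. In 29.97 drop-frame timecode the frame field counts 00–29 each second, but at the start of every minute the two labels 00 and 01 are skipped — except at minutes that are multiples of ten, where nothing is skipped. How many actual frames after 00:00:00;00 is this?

285823

As if non-drop at 30 labels/s: (2 × 3600 + 38 × 60 + 56) × 30 + 29 = 286109.
Minute boundaries passed: 158; those not divisible by 10: 158 − 15 = 143; dropped labels = 2 × 143 = 286.
Actual frame index = 286109 − 286 = 285823.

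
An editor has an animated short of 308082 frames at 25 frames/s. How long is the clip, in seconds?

12323.28 seconds

Running time = 308082 / (25) = 12323.28 s.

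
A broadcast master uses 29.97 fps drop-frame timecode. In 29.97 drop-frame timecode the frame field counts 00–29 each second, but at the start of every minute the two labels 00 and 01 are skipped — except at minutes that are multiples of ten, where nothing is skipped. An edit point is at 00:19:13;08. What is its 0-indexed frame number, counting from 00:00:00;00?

34562

As if non-drop at 30 labels/s: (0 × 3600 + 19 × 60 + 13) × 30 + 8 = 34598.
Minute boundaries passed: 19; those not divisible by 10: 19 − 1 = 18; dropped labels = 2 × 18 = 36.
Actual frame index = 34598 − 36 = 34562.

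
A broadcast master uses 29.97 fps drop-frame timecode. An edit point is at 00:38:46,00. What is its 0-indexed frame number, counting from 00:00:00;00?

69710

Complete 10-minute blocks: 3, each 17982 frames → 53946.
Remaining 8 whole minutes in the current block: 1800 + 7 × 1798 = 14386 frames.
Within the current minute: 46 × 30 + 0 − 2 = 1378 (labels ;00/;01 skipped at this minute). Total = 53946 + 14386 + 1378 = 69710.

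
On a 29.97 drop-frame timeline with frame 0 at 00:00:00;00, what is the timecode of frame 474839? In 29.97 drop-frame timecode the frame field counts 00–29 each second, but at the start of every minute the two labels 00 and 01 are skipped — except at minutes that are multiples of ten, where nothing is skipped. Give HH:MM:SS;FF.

04:24:03;25

Ten DF minutes hold 17982 frames, so frame 474839 lies in block 26 (frames 467532–485513) with 7307 frames into that block.
The block's first minute is 1800 frames and the rest 1798 each; 7307 frames reaches minute 4, so 26 × 18 + 4 × 2 = 476 labels have been skipped so far.
Adding those back, label number 474839 + 476 = 475315 at 30 labels/s is 15843 s + 25 f = 4 h 24 min 3 s frame 25, i.e. 04:24:03;25.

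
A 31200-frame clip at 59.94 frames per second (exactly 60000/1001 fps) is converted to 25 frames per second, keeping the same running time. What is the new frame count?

Target frames = source frames × (target rate / source rate) = 31200 × (25)/(60000/1001) = 31200 × 1001/2400 = 13013.

13013 frames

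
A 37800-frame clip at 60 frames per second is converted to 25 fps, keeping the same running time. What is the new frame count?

15750 frames

Target frames = source frames × (target rate / source rate) = 37800 × (25)/(60) = 37800 × 5/12 = 15750.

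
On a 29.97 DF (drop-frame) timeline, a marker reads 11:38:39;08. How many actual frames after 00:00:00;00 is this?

1256320

As if non-drop at 30 labels/s: (11 × 3600 + 38 × 60 + 39) × 30 + 8 = 1257578.
Minute boundaries passed: 698; those not divisible by 10: 698 − 69 = 629; dropped labels = 2 × 629 = 1258.
Actual frame index = 1257578 − 1258 = 1256320.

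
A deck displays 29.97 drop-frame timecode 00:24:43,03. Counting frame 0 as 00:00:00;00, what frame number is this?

Complete 10-minute blocks: 2, each 17982 frames → 35964.
Remaining 4 whole minutes in the current block: 1800 + 3 × 1798 = 7194 frames.
Within the current minute: 43 × 30 + 3 − 2 = 1291 (labels ;00/;01 skipped at this minute). Total = 35964 + 7194 + 1291 = 44449.

44449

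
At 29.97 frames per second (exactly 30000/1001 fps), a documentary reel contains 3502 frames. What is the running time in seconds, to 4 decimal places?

Running time = 3502 × 1001/30000 = 1752751/15000 s ≈ 116.8501 s.

116.8501 seconds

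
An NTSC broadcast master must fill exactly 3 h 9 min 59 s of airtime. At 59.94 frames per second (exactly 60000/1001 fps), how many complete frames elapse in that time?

683256 frames

3 h 9 min 59 s = 11399 s.
Frames = 11399 × 60000/1001 = 683940000/1001 ≈ 683256.7433.
Complete frames: 683256.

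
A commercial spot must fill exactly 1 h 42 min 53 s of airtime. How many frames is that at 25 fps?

1 h 42 min 53 s = 6173 s.
Frames = 6173 × 25 = 154325.

154325 frames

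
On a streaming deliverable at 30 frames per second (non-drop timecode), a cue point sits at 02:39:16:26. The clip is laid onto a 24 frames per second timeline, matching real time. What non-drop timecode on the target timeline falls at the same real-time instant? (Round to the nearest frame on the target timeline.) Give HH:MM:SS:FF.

Source frame index: (2×3600 + 39×60 + 16) × 30 + 26 = 286706.
Real time: 286706 / (30) = 143353/15 s.
Target frame: (143353/15) × (24) = 1146824/5 ≈ 229364.800 → 229365.
At 24 labels/s: frame 229365 → 02:39:16:21.

02:39:16:21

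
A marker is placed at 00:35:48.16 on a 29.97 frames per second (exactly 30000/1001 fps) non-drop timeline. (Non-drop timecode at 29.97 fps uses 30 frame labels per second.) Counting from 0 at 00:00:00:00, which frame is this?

64456

Total seconds to the label: (0 × 3600 + 35 × 60 + 48) = 2148.
Frame index = 2148 × 30 + 16 = 64456.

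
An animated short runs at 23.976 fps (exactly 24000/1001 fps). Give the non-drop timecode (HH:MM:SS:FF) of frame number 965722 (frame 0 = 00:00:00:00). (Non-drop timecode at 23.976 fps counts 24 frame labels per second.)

11:10:38:10

965722 ÷ 24 = 40238 full seconds, remainder 10 frames.
40238 s = 11 h 10 min 38 s.
Timecode: 11:10:38:10.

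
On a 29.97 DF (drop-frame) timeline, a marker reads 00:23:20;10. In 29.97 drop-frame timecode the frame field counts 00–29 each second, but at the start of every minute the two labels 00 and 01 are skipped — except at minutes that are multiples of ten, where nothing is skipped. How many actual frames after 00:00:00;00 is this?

41968

Complete 10-minute blocks: 2, each 17982 frames → 35964.
Remaining 3 whole minutes in the current block: 1800 + 2 × 1798 = 5396 frames.
Within the current minute: 20 × 30 + 10 − 2 = 608 (labels ;00/;01 skipped at this minute). Total = 35964 + 5396 + 608 = 41968.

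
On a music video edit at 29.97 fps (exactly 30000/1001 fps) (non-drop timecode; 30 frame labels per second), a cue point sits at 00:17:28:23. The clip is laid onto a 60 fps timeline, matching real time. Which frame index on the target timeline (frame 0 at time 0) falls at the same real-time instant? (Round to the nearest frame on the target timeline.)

frame 62989

Source frame index: (0×3600 + 17×60 + 28) × 30 + 23 = 31463.
Real time: 31463 / (30000/1001) = 31494463/30000 s.
Target frame: (31494463/30000) × (60) = 31494463/500 ≈ 62988.926 → 62989.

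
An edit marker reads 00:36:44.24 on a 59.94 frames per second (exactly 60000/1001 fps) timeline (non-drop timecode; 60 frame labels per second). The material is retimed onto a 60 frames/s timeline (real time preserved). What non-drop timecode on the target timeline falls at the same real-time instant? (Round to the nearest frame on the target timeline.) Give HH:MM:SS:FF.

00:36:46:36

Source frame index: (0×3600 + 36×60 + 44) × 60 + 24 = 132264.
Real time: 132264 / (60000/1001) = 5516511/2500 s.
Target frame: (5516511/2500) × (60) = 16549533/125 ≈ 132396.264 → 132396.
At 60 labels/s: frame 132396 → 00:36:46:36.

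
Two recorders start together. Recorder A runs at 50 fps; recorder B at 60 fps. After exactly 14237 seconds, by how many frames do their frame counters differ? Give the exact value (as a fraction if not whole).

142370 frames

A emits 50 × 14237 = 711850 frames; B emits 60 × 14237 = 854220.
Difference = 142370 frames; B is ahead of A.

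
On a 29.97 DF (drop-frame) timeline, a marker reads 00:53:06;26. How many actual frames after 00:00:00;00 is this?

95510

As if non-drop at 30 labels/s: (0 × 3600 + 53 × 60 + 6) × 30 + 26 = 95606.
Minute boundaries passed: 53; those not divisible by 10: 53 − 5 = 48; dropped labels = 2 × 48 = 96.
Actual frame index = 95606 − 96 = 95510.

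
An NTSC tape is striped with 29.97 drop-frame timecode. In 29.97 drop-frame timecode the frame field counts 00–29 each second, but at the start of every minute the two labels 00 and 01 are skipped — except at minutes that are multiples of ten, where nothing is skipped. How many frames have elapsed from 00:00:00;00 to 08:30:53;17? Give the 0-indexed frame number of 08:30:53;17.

Complete 10-minute blocks: 51, each 17982 frames → 917082.
Remaining 0 whole minutes in the current block: 0 frames.
Within the current minute: 53 × 30 + 17 = 1607. Total = 917082 + 0 + 1607 = 918689.

918689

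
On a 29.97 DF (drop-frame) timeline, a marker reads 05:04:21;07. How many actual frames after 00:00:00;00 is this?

Complete 10-minute blocks: 30, each 17982 frames → 539460.
Remaining 4 whole minutes in the current block: 1800 + 3 × 1798 = 7194 frames.
Within the current minute: 21 × 30 + 7 − 2 = 635 (labels ;00/;01 skipped at this minute). Total = 539460 + 7194 + 635 = 547289.

547289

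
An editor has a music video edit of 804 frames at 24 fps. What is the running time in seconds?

33.5 seconds

Running time = 804 / (24) = 33.5 s.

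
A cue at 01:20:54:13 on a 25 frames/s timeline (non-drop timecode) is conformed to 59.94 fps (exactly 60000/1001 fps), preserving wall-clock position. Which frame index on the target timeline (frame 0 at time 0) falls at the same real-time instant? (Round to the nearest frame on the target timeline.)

Source frame index: (1×3600 + 20×60 + 54) × 25 + 13 = 121363.
Real time: 121363 / (25) = 121363/25 s.
Target frame: (121363/25) × (60000/1001) = 26479200/91 ≈ 290980.220 → 290980.

frame 290980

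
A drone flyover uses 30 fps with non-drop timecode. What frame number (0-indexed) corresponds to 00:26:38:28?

47968

Total seconds to the label: (0 × 3600 + 26 × 60 + 38) = 1598.
Frame index = 1598 × 30 + 28 = 47968.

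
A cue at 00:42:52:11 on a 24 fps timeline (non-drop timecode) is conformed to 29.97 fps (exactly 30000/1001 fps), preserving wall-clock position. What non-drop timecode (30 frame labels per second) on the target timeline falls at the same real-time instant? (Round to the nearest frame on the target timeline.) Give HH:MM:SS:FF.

Source frame index: (0×3600 + 42×60 + 52) × 24 + 11 = 61739.
Real time: 61739 / (24) = 61739/24 s.
Target frame: (61739/24) × (30000/1001) = 77173750/1001 ≈ 77096.653 → 77097.
At 30 labels/s: frame 77097 → 00:42:49:27.

00:42:49:27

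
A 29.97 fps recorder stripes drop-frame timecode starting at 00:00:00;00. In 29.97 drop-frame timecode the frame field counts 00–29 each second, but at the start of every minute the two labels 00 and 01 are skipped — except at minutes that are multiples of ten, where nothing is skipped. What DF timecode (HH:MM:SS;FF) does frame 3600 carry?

Each 10-minute DF block holds 10 × 60 × 30 − 9 × 2 = 17982 frames. 3600 ÷ 17982 → 0 full blocks, remainder 3600.
Within the partial block the first minute is 1800 frames and each further minute 1798, so 2 further minute boundaries passed. Total skipped labels = 18 × 0 + 2 × 2 = 4.
Non-drop label index = 3600 + 4 = 3604; at 30 labels/s that is 00:02:00:04, i.e. DF 00:02:00;04.

00:02:00;04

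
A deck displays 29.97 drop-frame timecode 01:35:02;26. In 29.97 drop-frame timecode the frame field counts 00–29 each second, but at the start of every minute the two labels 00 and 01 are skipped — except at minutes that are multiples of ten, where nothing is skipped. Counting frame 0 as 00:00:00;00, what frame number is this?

As if non-drop at 30 labels/s: (1 × 3600 + 35 × 60 + 2) × 30 + 26 = 171086.
Minute boundaries passed: 95; those not divisible by 10: 95 − 9 = 86; dropped labels = 2 × 86 = 172.
Actual frame index = 171086 − 172 = 170914.

170914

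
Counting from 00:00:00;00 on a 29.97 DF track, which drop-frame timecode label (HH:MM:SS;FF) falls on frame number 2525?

00:01:24;07

Ten DF minutes hold 17982 frames, so frame 2525 lies in block 0 (frames 0–17981) with 2525 frames into that block.
The block's first minute is 1800 frames and the rest 1798 each; 2525 frames reaches minute 1, so 0 × 18 + 1 × 2 = 2 labels have been skipped so far.
Adding those back, label number 2525 + 2 = 2527 at 30 labels/s is 84 s + 7 f = 0 h 1 min 24 s frame 7, i.e. 00:01:24;07.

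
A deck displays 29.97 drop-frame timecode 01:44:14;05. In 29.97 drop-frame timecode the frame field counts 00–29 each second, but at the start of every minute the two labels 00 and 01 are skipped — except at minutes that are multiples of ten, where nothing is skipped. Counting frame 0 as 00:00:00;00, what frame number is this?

187437

As if non-drop at 30 labels/s: (1 × 3600 + 44 × 60 + 14) × 30 + 5 = 187625.
Minute boundaries passed: 104; those not divisible by 10: 104 − 10 = 94; dropped labels = 2 × 94 = 188.
Actual frame index = 187625 − 188 = 187437.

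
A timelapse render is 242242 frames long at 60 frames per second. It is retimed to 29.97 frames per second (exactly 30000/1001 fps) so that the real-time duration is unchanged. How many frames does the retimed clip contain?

Target frames = source frames × (target rate / source rate) = 242242 × (30000/1001)/(60) = 242242 × 500/1001 = 121000.

121000 frames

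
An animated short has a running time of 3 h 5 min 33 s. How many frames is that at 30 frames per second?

3 h 5 min 33 s = 11133 s.
Frames = 11133 × 30 = 333990.

333990 frames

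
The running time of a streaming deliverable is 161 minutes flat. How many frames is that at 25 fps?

161 min = 9660 s.
Frames = 9660 × 25 = 241500.

241500 frames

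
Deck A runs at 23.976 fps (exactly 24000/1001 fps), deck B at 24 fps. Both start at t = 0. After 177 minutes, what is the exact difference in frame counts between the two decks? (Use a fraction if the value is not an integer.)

177 min = 10620 s.
A emits 24000/1001 × 10620 = 254880000/1001 frames; B emits 24 × 10620 = 254880.
Difference = 254880/1001 frames (≈ 254.6254); B is ahead of A.

254880/1001 frames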